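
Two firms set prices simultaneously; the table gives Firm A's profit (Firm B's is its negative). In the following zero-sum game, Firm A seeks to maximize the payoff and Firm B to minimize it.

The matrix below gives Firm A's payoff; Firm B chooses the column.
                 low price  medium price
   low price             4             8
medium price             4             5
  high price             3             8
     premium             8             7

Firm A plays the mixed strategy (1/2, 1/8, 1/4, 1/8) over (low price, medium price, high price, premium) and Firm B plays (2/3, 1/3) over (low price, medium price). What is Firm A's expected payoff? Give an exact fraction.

16/3

Against (2/3, 1/3), each row's expected payoff is low price: 16/3; medium price: 13/3; high price: 14/3; premium: 23/3.
Taking the (1/2, 1/8, 1/4, 1/8)-weighted average: (1/2)·(16/3) + (1/8)·(13/3) + (1/4)·(14/3) + (1/8)·(23/3) = 16/3.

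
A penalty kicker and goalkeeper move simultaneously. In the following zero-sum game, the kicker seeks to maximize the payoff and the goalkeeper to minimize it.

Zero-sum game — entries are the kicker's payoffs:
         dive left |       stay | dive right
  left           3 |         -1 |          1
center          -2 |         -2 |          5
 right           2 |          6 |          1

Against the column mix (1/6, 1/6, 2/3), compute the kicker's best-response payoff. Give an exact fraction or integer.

left: (3)·(1/6) + (-1)·(1/6) + (1)·(2/3) = 1.
center: (-2)·(1/6) + (-2)·(1/6) + (5)·(2/3) = 8/3.
right: (2)·(1/6) + (6)·(1/6) + (1)·(2/3) = 2.
The best pure response is center with expected payoff 8/3.

8/3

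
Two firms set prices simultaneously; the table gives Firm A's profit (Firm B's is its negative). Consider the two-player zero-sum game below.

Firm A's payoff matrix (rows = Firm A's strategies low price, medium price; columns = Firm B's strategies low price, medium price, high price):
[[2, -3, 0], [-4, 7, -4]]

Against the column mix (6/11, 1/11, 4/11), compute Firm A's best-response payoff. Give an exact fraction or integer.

low price: (2)·(6/11) + (-3)·(1/11) + (0)·(4/11) = 9/11.
medium price: (-4)·(6/11) + (7)·(1/11) + (-4)·(4/11) = -3.
The best pure response is low price with expected payoff 9/11.

9/11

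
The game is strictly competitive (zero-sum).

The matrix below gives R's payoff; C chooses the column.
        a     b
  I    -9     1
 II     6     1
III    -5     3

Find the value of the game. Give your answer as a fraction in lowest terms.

Row I is strictly dominated by row III, so R never plays it.
The remaining 2×2 game on (II, III) × (a, b) has no saddle point. Let R play II with probability p; indifference gives 6p − 5(1−p) = p + 3(1−p), so p = 8/13.
Similarly C's optimal q on a is 2/13, and the value is 6·(2/13) + (1)·(11/13) = 23/13.

23/13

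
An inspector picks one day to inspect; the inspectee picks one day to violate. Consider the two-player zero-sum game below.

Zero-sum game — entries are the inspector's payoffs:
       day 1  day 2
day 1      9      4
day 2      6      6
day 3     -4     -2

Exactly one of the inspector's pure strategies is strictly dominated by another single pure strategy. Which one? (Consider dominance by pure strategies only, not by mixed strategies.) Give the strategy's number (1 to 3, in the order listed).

3

Compare day 3 with day 1: 9 > -4, 4 > -2.
So day 1 strictly dominates day 3 for the inspector; day 3 is strictly dominated.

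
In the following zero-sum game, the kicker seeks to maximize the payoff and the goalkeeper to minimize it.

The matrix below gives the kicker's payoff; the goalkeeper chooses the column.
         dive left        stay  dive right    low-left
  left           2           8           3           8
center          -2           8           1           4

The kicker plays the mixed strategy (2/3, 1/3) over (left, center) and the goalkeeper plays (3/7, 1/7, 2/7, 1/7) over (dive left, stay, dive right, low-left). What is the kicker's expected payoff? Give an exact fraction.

Against (3/7, 1/7, 2/7, 1/7), each row's expected payoff is left: 4; center: 8/7.
Taking the (2/3, 1/3)-weighted average: (2/3)·(4) + (1/3)·(8/7) = 64/21.

64/21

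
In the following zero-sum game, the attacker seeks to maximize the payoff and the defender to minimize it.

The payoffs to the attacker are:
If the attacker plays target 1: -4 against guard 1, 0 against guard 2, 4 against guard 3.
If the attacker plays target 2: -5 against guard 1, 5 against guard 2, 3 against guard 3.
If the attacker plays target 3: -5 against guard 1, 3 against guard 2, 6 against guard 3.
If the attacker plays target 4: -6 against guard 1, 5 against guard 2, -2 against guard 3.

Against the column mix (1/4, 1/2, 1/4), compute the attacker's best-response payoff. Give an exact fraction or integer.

2

target 1: (-4)·(1/4) + (0)·(1/2) + (4)·(1/4) = 0.
target 2: (-5)·(1/4) + (5)·(1/2) + (3)·(1/4) = 2.
target 3: (-5)·(1/4) + (3)·(1/2) + (6)·(1/4) = 7/4.
target 4: (-6)·(1/4) + (5)·(1/2) + (-2)·(1/4) = 1/2.
The best pure response is target 2 with expected payoff 2.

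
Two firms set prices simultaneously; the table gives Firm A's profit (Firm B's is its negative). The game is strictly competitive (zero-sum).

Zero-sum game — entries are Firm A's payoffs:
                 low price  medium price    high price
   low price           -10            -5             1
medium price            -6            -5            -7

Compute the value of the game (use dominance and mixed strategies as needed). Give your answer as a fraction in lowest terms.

-19/3

Column medium price is strictly dominated by low price for Firm B (it gives Firm A more in every row).
The remaining 2×2 game on (low price, medium price) × (low price, high price) has no saddle point. Let Firm A play low price with probability p; indifference gives −10p − 6(1−p) = p − 7(1−p), so p = 1/12.
Similarly Firm B's optimal q on low price is 2/3, and the value is -10·(2/3) + (1)·(1/3) = -19/3.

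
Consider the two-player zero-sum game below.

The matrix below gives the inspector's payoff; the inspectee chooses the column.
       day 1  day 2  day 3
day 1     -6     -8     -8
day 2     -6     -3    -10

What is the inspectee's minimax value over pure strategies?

The worst case (largest entry) in each column is day 1: -6, day 2: -3, day 3: -8.
The best (smallest) of these is -8.

-8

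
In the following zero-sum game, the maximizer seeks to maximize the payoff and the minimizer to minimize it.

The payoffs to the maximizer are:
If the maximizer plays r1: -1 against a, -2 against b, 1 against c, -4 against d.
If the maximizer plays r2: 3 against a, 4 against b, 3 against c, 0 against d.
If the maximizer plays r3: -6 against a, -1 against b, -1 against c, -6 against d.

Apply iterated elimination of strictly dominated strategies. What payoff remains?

Column c is strictly dominated by d for the minimizer (-4<1, 0<3, -6<-1); eliminate c.
Row r1 is strictly dominated by row r2 (3>-1, 4>-2, 0>-4); eliminate r1.
Row r3 is strictly dominated by row r2 (3>-6, 4>-1, 0>-6); eliminate r3.
Column a is strictly dominated by d for the minimizer (0<3); eliminate a.
Column b is strictly dominated by d for the minimizer (0<4); eliminate b.
Only (r2, d) remains, with payoff 0.

0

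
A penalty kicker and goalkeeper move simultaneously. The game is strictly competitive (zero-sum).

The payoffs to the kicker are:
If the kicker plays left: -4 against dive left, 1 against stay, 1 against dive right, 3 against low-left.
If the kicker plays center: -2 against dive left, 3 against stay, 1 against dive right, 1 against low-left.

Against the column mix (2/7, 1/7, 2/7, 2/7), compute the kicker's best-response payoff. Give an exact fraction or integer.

left: (-4)·(2/7) + (1)·(1/7) + (1)·(2/7) + (3)·(2/7) = 1/7.
center: (-2)·(2/7) + (3)·(1/7) + (1)·(2/7) + (1)·(2/7) = 3/7.
The best pure response is center with expected payoff 3/7.

3/7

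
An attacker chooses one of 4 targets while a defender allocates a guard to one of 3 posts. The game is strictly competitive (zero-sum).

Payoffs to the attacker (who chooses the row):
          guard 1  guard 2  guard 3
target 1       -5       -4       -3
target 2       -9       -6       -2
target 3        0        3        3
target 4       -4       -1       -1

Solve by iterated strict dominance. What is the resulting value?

0

Row target 1 is strictly dominated by row target 3 (0>-5, 3>-4, 3>-3); eliminate target 1.
Row target 2 is strictly dominated by row target 3 (0>-9, 3>-6, 3>-2); eliminate target 2.
Column guard 2 is strictly dominated by guard 1 for the defender (0<3, -4<-1); eliminate guard 2.
Column guard 3 is strictly dominated by guard 1 for the defender (0<3, -4<-1); eliminate guard 3.
Row target 4 is strictly dominated by row target 3 (0>-4); eliminate target 4.
Only (target 3, guard 1) remains, with payoff 0.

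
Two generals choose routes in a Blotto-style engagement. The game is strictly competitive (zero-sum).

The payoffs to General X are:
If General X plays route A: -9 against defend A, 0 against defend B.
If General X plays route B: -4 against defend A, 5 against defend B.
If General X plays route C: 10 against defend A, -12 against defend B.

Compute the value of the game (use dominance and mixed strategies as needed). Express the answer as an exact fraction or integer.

Row route A is strictly dominated by row route B, so General X never plays it.
The remaining 2×2 game on (route B, route C) × (defend A, defend B) has no saddle point. Let General X play route B with probability p; indifference gives −4p + 10(1−p) = 5p − 12(1−p), so p = 22/31.
Similarly General Y's optimal q on defend A is 17/31, and the value is -4·(17/31) + (5)·(14/31) = 2/31.

2/31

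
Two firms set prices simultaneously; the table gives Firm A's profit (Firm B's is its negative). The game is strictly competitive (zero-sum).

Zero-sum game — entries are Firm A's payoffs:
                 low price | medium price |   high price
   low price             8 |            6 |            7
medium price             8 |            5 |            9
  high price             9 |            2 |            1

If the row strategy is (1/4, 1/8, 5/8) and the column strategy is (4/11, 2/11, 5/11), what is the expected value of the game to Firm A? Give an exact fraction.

Against (4/11, 2/11, 5/11), each row's expected payoff is low price: 79/11; medium price: 87/11; high price: 45/11.
Taking the (1/4, 1/8, 5/8)-weighted average: (1/4)·(79/11) + (1/8)·(87/11) + (5/8)·(45/11) = 235/44.

235/44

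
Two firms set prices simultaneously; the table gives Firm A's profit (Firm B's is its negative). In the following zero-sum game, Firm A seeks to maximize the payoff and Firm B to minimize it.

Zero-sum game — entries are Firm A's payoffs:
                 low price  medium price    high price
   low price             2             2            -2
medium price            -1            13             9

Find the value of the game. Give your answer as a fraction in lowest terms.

8/7

Column medium price is strictly dominated by high price for Firm B (it gives Firm A more in every row).
The remaining 2×2 game on (low price, medium price) × (low price, high price) has no saddle point. Let Firm A play low price with probability p; indifference gives 2p − (1−p) = −2p + 9(1−p), so p = 5/7.
Similarly Firm B's optimal q on low price is 11/14, and the value is 2·(11/14) + (-2)·(3/14) = 8/7.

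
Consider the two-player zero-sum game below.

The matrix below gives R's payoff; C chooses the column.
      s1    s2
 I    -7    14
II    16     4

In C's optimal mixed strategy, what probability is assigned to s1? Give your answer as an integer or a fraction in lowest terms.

10/33

Row minima are -7 and 4, so R's maximin is 4; column maxima are 16 and 14, so C's minimax is 14. These differ, so the equilibrium is in mixed strategies.
Let C play s1 with probability q. R is indifferent when −7q + 14(1−q) = 16q + 4(1−q), giving q = 10/33.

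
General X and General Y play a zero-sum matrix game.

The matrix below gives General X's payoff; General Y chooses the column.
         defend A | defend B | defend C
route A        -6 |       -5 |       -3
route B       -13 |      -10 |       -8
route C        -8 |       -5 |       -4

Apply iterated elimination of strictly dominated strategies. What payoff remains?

Row route B is strictly dominated by row route A (-6>-13, -5>-10, -3>-8); eliminate route B.
Column defend B is strictly dominated by defend A for General Y (-6<-5, -8<-5); eliminate defend B.
Row route C is strictly dominated by row route A (-6>-8, -3>-4); eliminate route C.
Column defend C is strictly dominated by defend A for General Y (-6<-3); eliminate defend C.
Only (route A, defend A) remains, with payoff -6.

-6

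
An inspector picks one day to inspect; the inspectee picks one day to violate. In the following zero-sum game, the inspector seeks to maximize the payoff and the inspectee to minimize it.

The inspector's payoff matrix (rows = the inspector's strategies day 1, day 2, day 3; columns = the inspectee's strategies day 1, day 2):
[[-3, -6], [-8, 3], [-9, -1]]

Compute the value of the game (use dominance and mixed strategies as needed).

Row day 3 is strictly dominated by row day 2, so the inspector never plays it.
The remaining 2×2 game on (day 1, day 2) × (day 1, day 2) has no saddle point. Let the inspector play day 1 with probability p; indifference gives −3p − 8(1−p) = −6p + 3(1−p), so p = 11/14.
Similarly the inspectee's optimal q on day 1 is 9/14, and the value is -3·(9/14) + (-6)·(5/14) = -57/14.

-57/14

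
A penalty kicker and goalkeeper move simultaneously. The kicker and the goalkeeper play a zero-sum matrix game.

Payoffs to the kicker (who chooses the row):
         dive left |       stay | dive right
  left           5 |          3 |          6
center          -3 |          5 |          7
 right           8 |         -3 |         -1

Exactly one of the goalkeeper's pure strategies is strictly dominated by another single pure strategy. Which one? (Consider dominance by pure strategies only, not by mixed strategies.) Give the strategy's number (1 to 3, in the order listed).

3

The goalkeeper prefers columns that give the kicker less. Compare dive right with stay: 3 < 6, 5 < 7, -3 < -1.
So stay strictly dominates dive right for the goalkeeper; dive right is strictly dominated.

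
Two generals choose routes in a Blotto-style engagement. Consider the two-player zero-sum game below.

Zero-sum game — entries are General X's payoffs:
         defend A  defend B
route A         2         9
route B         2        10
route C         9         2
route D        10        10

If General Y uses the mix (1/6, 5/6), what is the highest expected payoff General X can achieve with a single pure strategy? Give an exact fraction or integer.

10

route A: (2)·(1/6) + (9)·(5/6) = 47/6.
route B: (2)·(1/6) + (10)·(5/6) = 26/3.
route C: (9)·(1/6) + (2)·(5/6) = 19/6.
route D: (10)·(1/6) + (10)·(5/6) = 10.
The best pure response is route D with expected payoff 10.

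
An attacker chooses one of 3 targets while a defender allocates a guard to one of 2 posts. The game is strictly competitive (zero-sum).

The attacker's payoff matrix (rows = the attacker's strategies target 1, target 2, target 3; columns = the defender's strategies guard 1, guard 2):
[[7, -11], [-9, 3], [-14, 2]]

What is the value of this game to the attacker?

Row target 3 is strictly dominated by row target 2, so the attacker never plays it.
The remaining 2×2 game on (target 1, target 2) × (guard 1, guard 2) has no saddle point. Let the attacker play target 1 with probability p; indifference gives 7p − 9(1−p) = −11p + 3(1−p), so p = 2/5.
Similarly the defender's optimal q on guard 1 is 7/15, and the value is 7·(7/15) + (-11)·(8/15) = -13/5.

-13/5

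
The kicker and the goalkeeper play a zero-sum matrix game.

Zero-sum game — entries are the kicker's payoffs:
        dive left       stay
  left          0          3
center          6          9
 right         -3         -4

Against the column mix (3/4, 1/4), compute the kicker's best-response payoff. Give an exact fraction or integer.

left: (0)·(3/4) + (3)·(1/4) = 3/4.
center: (6)·(3/4) + (9)·(1/4) = 27/4.
right: (-3)·(3/4) + (-4)·(1/4) = -13/4.
The best pure response is center with expected payoff 27/4.

27/4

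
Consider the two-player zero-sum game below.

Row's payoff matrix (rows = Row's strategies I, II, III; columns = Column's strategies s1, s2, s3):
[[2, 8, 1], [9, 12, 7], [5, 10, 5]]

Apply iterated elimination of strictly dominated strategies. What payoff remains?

7

Column s2 is strictly dominated by s1 for Column (2<8, 9<12, 5<10); eliminate s2.
Row I is strictly dominated by row II (9>2, 7>1); eliminate I.
Row III is strictly dominated by row II (9>5, 7>5); eliminate III.
Column s1 is strictly dominated by s3 for Column (7<9); eliminate s1.
Only (II, s3) remains, with payoff 7.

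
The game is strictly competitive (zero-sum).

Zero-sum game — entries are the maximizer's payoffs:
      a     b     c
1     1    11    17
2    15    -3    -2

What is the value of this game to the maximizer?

Column c is strictly dominated by b for the minimizer (it gives the maximizer more in every row).
The remaining 2×2 game on (1, 2) × (a, b) has no saddle point. Let the maximizer play 1 with probability p; indifference gives p + 15(1−p) = 11p − 3(1−p), so p = 9/14.
Similarly the minimizer's optimal q on a is 1/2, and the value is 1·(1/2) + (11)·(1/2) = 6.

6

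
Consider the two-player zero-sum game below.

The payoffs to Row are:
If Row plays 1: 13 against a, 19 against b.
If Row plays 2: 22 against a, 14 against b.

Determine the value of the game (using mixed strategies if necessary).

118/7

Row minima are 13 and 14, so Row's maximin is 14; column maxima are 22 and 19, so Column's minimax is 19. These differ, so the equilibrium is in mixed strategies.
Let Row play 1 with probability p. Column is indifferent when 13p + 22(1−p) = 19p + 14(1−p), giving p = 4/7.
Let Column play a with probability q. Row is indifferent when 13q + 19(1−q) = 22q + 14(1−q), giving q = 5/14.
The value is 13·(5/14) + (19)·(9/14) = 118/7.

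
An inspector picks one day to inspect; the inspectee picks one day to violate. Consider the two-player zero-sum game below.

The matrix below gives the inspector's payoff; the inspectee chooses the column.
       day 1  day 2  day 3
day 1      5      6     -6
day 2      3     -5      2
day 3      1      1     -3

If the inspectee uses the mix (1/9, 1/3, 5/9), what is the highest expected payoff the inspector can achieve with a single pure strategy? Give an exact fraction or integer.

-2/9

day 1: (5)·(1/9) + (6)·(1/3) + (-6)·(5/9) = -7/9.
day 2: (3)·(1/9) + (-5)·(1/3) + (2)·(5/9) = -2/9.
day 3: (1)·(1/9) + (1)·(1/3) + (-3)·(5/9) = -11/9.
The best pure response is day 2 with expected payoff -2/9.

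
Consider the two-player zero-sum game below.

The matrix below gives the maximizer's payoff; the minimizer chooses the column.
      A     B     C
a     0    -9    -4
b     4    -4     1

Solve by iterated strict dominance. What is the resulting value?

-4

Row a is strictly dominated by row b (4>0, -4>-9, 1>-4); eliminate a.
Column C is strictly dominated by B for the minimizer (-4<1); eliminate C.
Column A is strictly dominated by B for the minimizer (-4<4); eliminate A.
Only (b, B) remains, with payoff -4.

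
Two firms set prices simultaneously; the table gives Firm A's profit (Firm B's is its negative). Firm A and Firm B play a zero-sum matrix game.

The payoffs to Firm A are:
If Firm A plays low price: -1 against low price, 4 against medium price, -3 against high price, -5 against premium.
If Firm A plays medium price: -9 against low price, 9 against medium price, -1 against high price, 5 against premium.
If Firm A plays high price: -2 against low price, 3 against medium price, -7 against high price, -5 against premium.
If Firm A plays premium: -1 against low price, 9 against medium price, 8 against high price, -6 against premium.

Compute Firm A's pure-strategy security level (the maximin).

-5

The worst-case payoff for each row is low price: -5, medium price: -9, high price: -7, premium: -6.
The best of these is -5.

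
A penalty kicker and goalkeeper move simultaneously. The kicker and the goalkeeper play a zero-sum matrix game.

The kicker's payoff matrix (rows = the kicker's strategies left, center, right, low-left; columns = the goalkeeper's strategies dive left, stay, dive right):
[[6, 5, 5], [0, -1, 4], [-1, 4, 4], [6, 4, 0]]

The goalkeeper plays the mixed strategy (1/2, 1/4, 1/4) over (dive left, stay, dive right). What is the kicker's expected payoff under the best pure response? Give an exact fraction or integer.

11/2

left: (6)·(1/2) + (5)·(1/4) + (5)·(1/4) = 11/2.
center: (0)·(1/2) + (-1)·(1/4) + (4)·(1/4) = 3/4.
right: (-1)·(1/2) + (4)·(1/4) + (4)·(1/4) = 3/2.
low-left: (6)·(1/2) + (4)·(1/4) + (0)·(1/4) = 4.
The best pure response is left with expected payoff 11/2.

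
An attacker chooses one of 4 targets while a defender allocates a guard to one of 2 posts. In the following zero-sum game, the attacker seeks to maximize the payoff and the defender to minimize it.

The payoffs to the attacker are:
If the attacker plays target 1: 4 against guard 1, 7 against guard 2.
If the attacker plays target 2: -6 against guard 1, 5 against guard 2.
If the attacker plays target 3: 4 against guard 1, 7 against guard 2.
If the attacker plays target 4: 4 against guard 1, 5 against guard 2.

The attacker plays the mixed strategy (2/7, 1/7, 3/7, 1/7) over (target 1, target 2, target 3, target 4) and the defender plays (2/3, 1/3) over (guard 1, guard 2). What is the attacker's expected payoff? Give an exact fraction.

Against (2/3, 1/3), each row's expected payoff is target 1: 5; target 2: -7/3; target 3: 5; target 4: 13/3.
Taking the (2/7, 1/7, 3/7, 1/7)-weighted average: (2/7)·(5) + (1/7)·(-7/3) + (3/7)·(5) + (1/7)·(13/3) = 27/7.

27/7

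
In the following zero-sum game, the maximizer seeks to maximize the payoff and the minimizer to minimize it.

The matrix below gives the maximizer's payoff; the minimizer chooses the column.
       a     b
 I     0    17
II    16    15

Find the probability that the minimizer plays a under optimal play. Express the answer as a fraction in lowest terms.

Row minima are 0 and 15, so the maximizer's maximin is 15; column maxima are 16 and 17, so the minimizer's minimax is 16. These differ, so the equilibrium is in mixed strategies.
Let the minimizer play a with probability q. The maximizer is indifferent when 17(1−q) = 16q + 15(1−q), giving q = 1/9.

1/9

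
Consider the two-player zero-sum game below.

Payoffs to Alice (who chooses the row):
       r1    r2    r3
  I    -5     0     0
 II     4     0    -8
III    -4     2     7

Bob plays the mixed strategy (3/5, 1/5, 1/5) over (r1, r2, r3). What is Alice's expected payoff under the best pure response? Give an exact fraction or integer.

4/5

I: (-5)·(3/5) + (0)·(1/5) + (0)·(1/5) = -3.
II: (4)·(3/5) + (0)·(1/5) + (-8)·(1/5) = 4/5.
III: (-4)·(3/5) + (2)·(1/5) + (7)·(1/5) = -3/5.
The best pure response is II with expected payoff 4/5.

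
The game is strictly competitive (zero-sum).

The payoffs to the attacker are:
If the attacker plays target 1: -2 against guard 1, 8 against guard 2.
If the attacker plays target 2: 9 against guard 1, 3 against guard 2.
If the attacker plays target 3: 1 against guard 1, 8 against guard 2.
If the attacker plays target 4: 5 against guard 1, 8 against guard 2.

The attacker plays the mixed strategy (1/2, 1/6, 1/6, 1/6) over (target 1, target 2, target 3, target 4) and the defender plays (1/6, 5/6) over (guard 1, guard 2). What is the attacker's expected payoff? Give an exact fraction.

56/9

Against (1/6, 5/6), each row's expected payoff is target 1: 19/3; target 2: 4; target 3: 41/6; target 4: 15/2.
Taking the (1/2, 1/6, 1/6, 1/6)-weighted average: (1/2)·(19/3) + (1/6)·(4) + (1/6)·(41/6) + (1/6)·(15/2) = 56/9.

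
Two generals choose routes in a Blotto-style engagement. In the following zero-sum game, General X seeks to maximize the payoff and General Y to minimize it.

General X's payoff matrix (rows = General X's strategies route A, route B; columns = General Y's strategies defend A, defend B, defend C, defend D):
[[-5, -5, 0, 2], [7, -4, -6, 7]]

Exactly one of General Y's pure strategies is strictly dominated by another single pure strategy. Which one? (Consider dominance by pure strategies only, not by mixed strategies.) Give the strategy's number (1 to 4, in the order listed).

General Y prefers columns that give General X less. Compare defend D with defend B: -5 < 2, -4 < 7.
So defend B strictly dominates defend D for General Y; defend D is strictly dominated.

4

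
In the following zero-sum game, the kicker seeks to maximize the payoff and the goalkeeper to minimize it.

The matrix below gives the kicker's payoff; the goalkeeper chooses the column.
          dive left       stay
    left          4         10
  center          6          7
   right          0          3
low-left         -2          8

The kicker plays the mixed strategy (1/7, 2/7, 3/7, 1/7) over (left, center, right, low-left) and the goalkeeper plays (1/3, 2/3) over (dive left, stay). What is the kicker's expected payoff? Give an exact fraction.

32/7

Against (1/3, 2/3), each row's expected payoff is left: 8; center: 20/3; right: 2; low-left: 14/3.
Taking the (1/7, 2/7, 3/7, 1/7)-weighted average: (1/7)·(8) + (2/7)·(20/3) + (3/7)·(2) + (1/7)·(14/3) = 32/7.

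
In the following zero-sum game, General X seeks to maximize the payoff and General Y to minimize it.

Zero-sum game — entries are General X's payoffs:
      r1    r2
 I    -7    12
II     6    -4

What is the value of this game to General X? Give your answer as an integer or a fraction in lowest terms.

44/29

Row minima are -7 and -4, so General X's maximin is -4; column maxima are 6 and 12, so General Y's minimax is 6. These differ, so the equilibrium is in mixed strategies.
Let General X play I with probability p. General Y is indifferent when −7p + 6(1−p) = 12p − 4(1−p), giving p = 10/29.
Let General Y play r1 with probability q. General X is indifferent when −7q + 12(1−q) = 6q − 4(1−q), giving q = 16/29.
The value is -7·(16/29) + (12)·(13/29) = 44/29.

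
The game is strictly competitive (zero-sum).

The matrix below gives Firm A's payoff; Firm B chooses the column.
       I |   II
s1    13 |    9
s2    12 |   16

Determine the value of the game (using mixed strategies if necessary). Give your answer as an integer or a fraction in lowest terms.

Row minima are 9 and 12, so Firm A's maximin is 12; column maxima are 13 and 16, so Firm B's minimax is 13. These differ, so the equilibrium is in mixed strategies.
Let Firm A play s1 with probability p. Firm B is indifferent when 13p + 12(1−p) = 9p + 16(1−p), giving p = 1/2.
Let Firm B play I with probability q. Firm A is indifferent when 13q + 9(1−q) = 12q + 16(1−q), giving q = 7/8.
The value is 13·(7/8) + (9)·(1/8) = 25/2.

25/2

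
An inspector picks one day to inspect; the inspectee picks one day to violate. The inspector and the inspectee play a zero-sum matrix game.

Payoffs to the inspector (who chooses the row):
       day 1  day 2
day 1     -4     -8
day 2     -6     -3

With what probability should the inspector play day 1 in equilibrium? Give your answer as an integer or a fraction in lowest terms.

Row minima are -8 and -6, so the inspector's maximin is -6; column maxima are -4 and -3, so the inspectee's minimax is -4. These differ, so the equilibrium is in mixed strategies.
Let the inspector play day 1 with probability p. The inspectee is indifferent when −4p − 6(1−p) = −8p − 3(1−p), giving p = 3/7.

3/7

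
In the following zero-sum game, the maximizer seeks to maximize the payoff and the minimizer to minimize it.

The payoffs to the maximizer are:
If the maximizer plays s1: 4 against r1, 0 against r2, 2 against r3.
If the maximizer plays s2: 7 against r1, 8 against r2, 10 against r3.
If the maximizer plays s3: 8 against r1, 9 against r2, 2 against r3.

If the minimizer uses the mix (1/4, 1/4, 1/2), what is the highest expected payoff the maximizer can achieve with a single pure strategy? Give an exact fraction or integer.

35/4

s1: (4)·(1/4) + (0)·(1/4) + (2)·(1/2) = 2.
s2: (7)·(1/4) + (8)·(1/4) + (10)·(1/2) = 35/4.
s3: (8)·(1/4) + (9)·(1/4) + (2)·(1/2) = 21/4.
The best pure response is s2 with expected payoff 35/4.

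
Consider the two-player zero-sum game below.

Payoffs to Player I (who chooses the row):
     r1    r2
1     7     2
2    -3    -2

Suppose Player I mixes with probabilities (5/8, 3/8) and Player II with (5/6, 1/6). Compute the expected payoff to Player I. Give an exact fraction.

Against (5/6, 1/6), each row's expected payoff is 1: 37/6; 2: -17/6.
Taking the (5/8, 3/8)-weighted average: (5/8)·(37/6) + (3/8)·(-17/6) = 67/24.

67/24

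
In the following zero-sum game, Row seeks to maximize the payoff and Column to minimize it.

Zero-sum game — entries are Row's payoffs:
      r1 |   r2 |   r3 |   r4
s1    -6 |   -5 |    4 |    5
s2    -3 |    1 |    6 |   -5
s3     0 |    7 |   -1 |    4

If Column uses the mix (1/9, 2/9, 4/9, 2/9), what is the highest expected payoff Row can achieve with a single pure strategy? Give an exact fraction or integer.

s1: (-6)·(1/9) + (-5)·(2/9) + (4)·(4/9) + (5)·(2/9) = 10/9.
s2: (-3)·(1/9) + (1)·(2/9) + (6)·(4/9) + (-5)·(2/9) = 13/9.
s3: (0)·(1/9) + (7)·(2/9) + (-1)·(4/9) + (4)·(2/9) = 2.
The best pure response is s3 with expected payoff 2.

2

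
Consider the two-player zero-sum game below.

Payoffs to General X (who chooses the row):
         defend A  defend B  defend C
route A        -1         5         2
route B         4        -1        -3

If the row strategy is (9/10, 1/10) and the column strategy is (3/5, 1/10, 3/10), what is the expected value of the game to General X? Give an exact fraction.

Against (3/5, 1/10, 3/10), each row's expected payoff is route A: 1/2; route B: 7/5.
Taking the (9/10, 1/10)-weighted average: (9/10)·(1/2) + (1/10)·(7/5) = 59/100.

59/100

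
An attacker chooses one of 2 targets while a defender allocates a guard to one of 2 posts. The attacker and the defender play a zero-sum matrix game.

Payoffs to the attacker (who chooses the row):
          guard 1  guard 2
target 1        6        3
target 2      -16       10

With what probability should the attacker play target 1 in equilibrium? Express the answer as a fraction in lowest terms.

Row minima are 3 and -16, so the attacker's maximin is 3; column maxima are 6 and 10, so the defender's minimax is 6. These differ, so the equilibrium is in mixed strategies.
Let the attacker play target 1 with probability p. The defender is indifferent when 6p − 16(1−p) = 3p + 10(1−p), giving p = 26/29.

26/29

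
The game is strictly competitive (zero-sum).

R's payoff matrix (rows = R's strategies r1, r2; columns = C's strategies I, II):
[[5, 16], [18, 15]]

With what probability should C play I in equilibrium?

1/14

Row minima are 5 and 15, so R's maximin is 15; column maxima are 18 and 16, so C's minimax is 16. These differ, so the equilibrium is in mixed strategies.
Let C play I with probability q. R is indifferent when 5q + 16(1−q) = 18q + 15(1−q), giving q = 1/14.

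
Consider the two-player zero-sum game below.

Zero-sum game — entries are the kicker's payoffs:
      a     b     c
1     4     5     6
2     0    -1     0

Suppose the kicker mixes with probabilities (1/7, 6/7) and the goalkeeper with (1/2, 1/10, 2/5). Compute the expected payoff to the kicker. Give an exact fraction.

Against (1/2, 1/10, 2/5), each row's expected payoff is 1: 49/10; 2: -1/10.
Taking the (1/7, 6/7)-weighted average: (1/7)·(49/10) + (6/7)·(-1/10) = 43/70.

43/70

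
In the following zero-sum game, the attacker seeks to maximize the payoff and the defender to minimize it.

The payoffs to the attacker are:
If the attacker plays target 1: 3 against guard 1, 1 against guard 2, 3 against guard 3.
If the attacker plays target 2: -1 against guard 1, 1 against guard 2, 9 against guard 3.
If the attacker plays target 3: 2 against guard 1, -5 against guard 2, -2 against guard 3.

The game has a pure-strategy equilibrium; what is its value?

Row minima: 1, -1, -5 → the attacker's maximin is 1.
Column maxima: 3, 1, 9 → the defender's minimax is 1.
They coincide at (target 1, guard 2), so the value is 1.

1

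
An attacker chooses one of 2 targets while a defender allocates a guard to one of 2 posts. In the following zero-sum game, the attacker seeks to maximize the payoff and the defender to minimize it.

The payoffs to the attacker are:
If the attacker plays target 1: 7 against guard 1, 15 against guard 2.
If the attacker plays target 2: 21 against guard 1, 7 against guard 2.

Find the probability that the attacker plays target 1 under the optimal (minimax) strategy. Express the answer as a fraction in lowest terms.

7/11

Row minima are 7 and 7, so the attacker's maximin is 7; column maxima are 21 and 15, so the defender's minimax is 15. These differ, so the equilibrium is in mixed strategies.
Let the attacker play target 1 with probability p. The defender is indifferent when 7p + 21(1−p) = 15p + 7(1−p), giving p = 7/11.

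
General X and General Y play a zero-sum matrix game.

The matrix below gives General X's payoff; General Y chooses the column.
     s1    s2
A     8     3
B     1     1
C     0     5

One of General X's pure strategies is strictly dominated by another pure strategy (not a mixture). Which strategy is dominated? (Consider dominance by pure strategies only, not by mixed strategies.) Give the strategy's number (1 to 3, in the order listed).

2

Compare B with A: 8 > 1, 3 > 1.
So A strictly dominates B for General X; B is strictly dominated.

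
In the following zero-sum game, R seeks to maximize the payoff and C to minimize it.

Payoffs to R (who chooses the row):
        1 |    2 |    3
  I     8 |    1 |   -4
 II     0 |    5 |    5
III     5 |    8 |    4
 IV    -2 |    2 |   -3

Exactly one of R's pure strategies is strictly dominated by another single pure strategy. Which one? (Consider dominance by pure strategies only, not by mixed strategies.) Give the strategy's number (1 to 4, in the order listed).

Compare IV with II: 0 > -2, 5 > 2, 5 > -3.
So II strictly dominates IV for R; IV is strictly dominated.

4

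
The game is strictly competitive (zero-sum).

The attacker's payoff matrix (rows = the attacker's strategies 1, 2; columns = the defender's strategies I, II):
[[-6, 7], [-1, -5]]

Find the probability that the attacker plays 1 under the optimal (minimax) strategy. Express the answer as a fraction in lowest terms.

4/17

Row minima are -6 and -5, so the attacker's maximin is -5; column maxima are -1 and 7, so the defender's minimax is -1. These differ, so the equilibrium is in mixed strategies.
Let the attacker play 1 with probability p. The defender is indifferent when −6p − (1−p) = 7p − 5(1−p), giving p = 4/17.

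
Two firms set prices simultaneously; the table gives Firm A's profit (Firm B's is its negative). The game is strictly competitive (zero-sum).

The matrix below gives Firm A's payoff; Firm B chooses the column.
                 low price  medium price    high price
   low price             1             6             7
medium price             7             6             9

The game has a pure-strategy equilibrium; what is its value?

6

Row minima: 1, 6 → Firm A's maximin is 6.
Column maxima: 7, 6, 9 → Firm B's minimax is 6.
They coincide at (medium price, medium price), so the value is 6.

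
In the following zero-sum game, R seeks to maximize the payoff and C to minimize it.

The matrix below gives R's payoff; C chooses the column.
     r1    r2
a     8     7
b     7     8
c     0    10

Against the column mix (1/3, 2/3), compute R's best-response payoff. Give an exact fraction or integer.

a: (8)·(1/3) + (7)·(2/3) = 22/3.
b: (7)·(1/3) + (8)·(2/3) = 23/3.
c: (0)·(1/3) + (10)·(2/3) = 20/3.
The best pure response is b with expected payoff 23/3.

23/3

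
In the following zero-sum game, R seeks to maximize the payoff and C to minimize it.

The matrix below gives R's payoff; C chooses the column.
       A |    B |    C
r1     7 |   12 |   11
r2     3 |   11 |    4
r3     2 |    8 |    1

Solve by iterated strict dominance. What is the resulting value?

Column B is strictly dominated by A for C (7<12, 3<11, 2<8); eliminate B.
Row r2 is strictly dominated by row r1 (7>3, 11>4); eliminate r2.
Row r3 is strictly dominated by row r1 (7>2, 11>1); eliminate r3.
Column C is strictly dominated by A for C (7<11); eliminate C.
Only (r1, A) remains, with payoff 7.

7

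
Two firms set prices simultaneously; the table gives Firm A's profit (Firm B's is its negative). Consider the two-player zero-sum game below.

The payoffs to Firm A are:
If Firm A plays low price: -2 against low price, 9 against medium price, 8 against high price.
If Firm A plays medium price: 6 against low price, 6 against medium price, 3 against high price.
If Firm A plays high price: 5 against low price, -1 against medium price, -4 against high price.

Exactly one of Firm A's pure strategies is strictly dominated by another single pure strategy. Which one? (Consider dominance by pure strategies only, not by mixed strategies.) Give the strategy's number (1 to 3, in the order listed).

3

Compare high price with medium price: 6 > 5, 6 > -1, 3 > -4.
So medium price strictly dominates high price for Firm A; high price is strictly dominated.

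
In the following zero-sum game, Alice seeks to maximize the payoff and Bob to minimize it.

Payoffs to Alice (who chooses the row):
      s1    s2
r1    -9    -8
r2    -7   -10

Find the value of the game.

Row minima are -9 and -10, so Alice's maximin is -9; column maxima are -7 and -8, so Bob's minimax is -8. These differ, so the equilibrium is in mixed strategies.
Let Alice play r1 with probability p. Bob is indifferent when −9p − 7(1−p) = −8p − 10(1−p), giving p = 3/4.
Let Bob play s1 with probability q. Alice is indifferent when −9q − 8(1−q) = −7q − 10(1−q), giving q = 1/2.
The value is -9·(1/2) + (-8)·(1/2) = -17/2.

-17/2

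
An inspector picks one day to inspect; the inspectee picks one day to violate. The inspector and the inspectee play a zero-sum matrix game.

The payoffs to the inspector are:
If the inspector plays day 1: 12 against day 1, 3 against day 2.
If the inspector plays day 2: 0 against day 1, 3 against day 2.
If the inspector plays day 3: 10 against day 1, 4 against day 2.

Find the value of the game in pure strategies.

Row minima: 3, 0, 4 → the inspector's maximin is 4.
Column maxima: 12, 4 → the inspectee's minimax is 4.
They coincide at (day 3, day 2), so the value is 4.

4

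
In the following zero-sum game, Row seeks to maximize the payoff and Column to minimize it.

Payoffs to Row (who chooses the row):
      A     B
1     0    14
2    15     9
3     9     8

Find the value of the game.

21/2

Row 3 is strictly dominated by row 2, so Row never plays it.
The remaining 2×2 game on (1, 2) × (A, B) has no saddle point. Let Row play 1 with probability p; indifference gives 15(1−p) = 14p + 9(1−p), so p = 3/10.
Similarly Column's optimal q on A is 1/4, and the value is 0·(1/4) + (14)·(3/4) = 21/2.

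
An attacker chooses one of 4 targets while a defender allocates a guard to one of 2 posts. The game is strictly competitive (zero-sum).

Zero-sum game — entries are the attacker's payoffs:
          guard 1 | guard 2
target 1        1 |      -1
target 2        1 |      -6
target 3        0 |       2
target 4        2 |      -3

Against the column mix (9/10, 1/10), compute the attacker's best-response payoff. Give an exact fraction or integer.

3/2

target 1: (1)·(9/10) + (-1)·(1/10) = 4/5.
target 2: (1)·(9/10) + (-6)·(1/10) = 3/10.
target 3: (0)·(9/10) + (2)·(1/10) = 1/5.
target 4: (2)·(9/10) + (-3)·(1/10) = 3/2.
The best pure response is target 4 with expected payoff 3/2.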